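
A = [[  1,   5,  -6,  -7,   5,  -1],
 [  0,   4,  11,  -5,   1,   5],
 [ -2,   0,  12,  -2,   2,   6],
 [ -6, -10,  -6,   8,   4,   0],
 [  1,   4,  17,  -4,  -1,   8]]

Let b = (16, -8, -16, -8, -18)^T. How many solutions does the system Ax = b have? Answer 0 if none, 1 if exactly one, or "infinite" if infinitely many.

Row reduce the augmented matrix [A | b].
R3 ← R3 + (2)·R1: [0, 10, 0, -16, 12, 4, 16]
R4 ← R4 + (6)·R1: [0, 20, -42, -34, 34, -6, 88]
R5 ← R5 − R1: [0, -1, 23, 3, -6, 9, -34]
R3 ← R3 − (5/2)·R2: [0, 0, -55/2, -7/2, 19/2, -17/2, 36]
R4 ← R4 − (5)·R2: [0, 0, -97, -9, 29, -31, 128]
R5 ← R5 + (1/4)·R2: [0, 0, 103/4, 7/4, -23/4, 41/4, -36]
R4 ← R4 − (194/55)·R3: [0, 0, 0, 184/55, -248/55, -56/55, 56/55]
R5 ← R5 + (103/110)·R3: [0, 0, 0, -84/55, 173/55, 126/55, -126/55]
R5 ← R5 + (21/46)·R4: [0, 0, 0, 0, 25/23, 42/23, -42/23]
The echelon form has 5 nonzero rows, and every pivot lies in the first 6 columns, so rank(A) = rank([A|b]) = 5.
The system is consistent.
rank = 5 < 6 unknowns, so there are infinitely many solutions.

infinite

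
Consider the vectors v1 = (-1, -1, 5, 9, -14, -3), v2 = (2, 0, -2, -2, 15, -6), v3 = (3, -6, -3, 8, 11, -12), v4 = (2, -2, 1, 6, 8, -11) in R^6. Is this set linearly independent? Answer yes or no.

yes

Form the matrix with these vectors as rows and row reduce.
R2 ← R2 + (2)·R1: [0, -2, 8, 16, -13, -12]
R3 ← R3 + (3)·R1: [0, -9, 12, 35, -31, -21]
R4 ← R4 + (2)·R1: [0, -4, 11, 24, -20, -17]
R3 ← R3 − (9/2)·R2: [0, 0, -24, -37, 55/2, 33]
R4 ← R4 − (2)·R2: [0, 0, -5, -8, 6, 7]
R4 ← R4 − (5/24)·R3: [0, 0, 0, -7/24, 13/48, 1/8]
4 nonzero rows, so the 4 vectors span a space of dimension 4.
Since 4 = 4, the vectors are linearly independent.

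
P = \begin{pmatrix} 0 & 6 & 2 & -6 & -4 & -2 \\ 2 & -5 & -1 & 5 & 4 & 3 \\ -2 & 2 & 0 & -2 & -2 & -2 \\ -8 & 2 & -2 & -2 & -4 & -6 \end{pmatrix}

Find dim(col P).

Row reduce to echelon form.
Swap R1 ↔ R2
R3 ← R3 + R1: [0, -3, -1, 3, 2, 1]
R4 ← R4 + (4)·R1: [0, -18, -6, 18, 12, 6]
R3 ← R3 + (1/2)·R2: [0, 0, 0, 0, 0, 0]
R4 ← R4 + (3)·R2: [0, 0, 0, 0, 0, 0]
Echelon form has 2 nonzero rows, so rank(P) = 2.
The column space has dimension equal to the rank: 2.

2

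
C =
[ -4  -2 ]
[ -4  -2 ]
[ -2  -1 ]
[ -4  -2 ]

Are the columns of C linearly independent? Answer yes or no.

no

Row reduce C to echelon form.
R2 ← R2 − R1: [0, 0]
R3 ← R3 − (1/2)·R1: [0, 0]
R4 ← R4 − R1: [0, 0]
1 pivot among 2 columns.
Only 1 < 2 pivot columns, so the columns are linearly dependent.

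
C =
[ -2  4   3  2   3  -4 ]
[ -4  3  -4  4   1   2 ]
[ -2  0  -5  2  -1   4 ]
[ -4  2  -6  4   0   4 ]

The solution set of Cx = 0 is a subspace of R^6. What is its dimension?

Row reduce to echelon form.
R2 ← R2 − (2)·R1: [0, -5, -10, 0, -5, 10]
R3 ← R3 − R1: [0, -4, -8, 0, -4, 8]
R4 ← R4 − (2)·R1: [0, -6, -12, 0, -6, 12]
R3 ← R3 − (4/5)·R2: [0, 0, 0, 0, 0, 0]
R4 ← R4 − (6/5)·R2: [0, 0, 0, 0, 0, 0]
2 nonzero rows, so rank(C) = 2.
C has 6 columns; by rank–nullity, nullity = 6 − 2 = 4.

4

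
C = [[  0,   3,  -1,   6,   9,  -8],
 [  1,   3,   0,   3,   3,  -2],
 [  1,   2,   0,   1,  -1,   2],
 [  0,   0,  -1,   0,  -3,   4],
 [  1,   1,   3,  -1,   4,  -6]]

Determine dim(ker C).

Row reduce to echelon form.
Swap R1 ↔ R2
R3 ← R3 − R1: [0, -1, 0, -2, -4, 4]
R5 ← R5 − R1: [0, -2, 3, -4, 1, -4]
R3 ← R3 + (1/3)·R2: [0, 0, -1/3, 0, -1, 4/3]
R5 ← R5 + (2/3)·R2: [0, 0, 7/3, 0, 7, -28/3]
R4 ← R4 − (3)·R3: [0, 0, 0, 0, 0, 0]
R5 ← R5 + (7)·R3: [0, 0, 0, 0, 0, 0]
3 nonzero rows, so rank(C) = 3.
C has 6 columns; by rank–nullity, nullity = 6 − 3 = 3.

3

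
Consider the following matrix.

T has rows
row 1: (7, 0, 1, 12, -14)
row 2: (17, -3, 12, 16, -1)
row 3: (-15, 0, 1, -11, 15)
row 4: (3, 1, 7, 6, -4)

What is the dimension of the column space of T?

4

Row reduce to echelon form.
R2 ← R2 − (17/7)·R1: [0, -3, 67/7, -92/7, 33]
R3 ← R3 + (15/7)·R1: [0, 0, 22/7, 103/7, -15]
R4 ← R4 − (3/7)·R1: [0, 1, 46/7, 6/7, 2]
R4 ← R4 + (1/3)·R2: [0, 0, 205/21, -74/21, 13]
R4 ← R4 − (205/66)·R3: [0, 0, 0, -1083/22, 1311/22]
Echelon form has 4 nonzero rows, so rank(T) = 4.
The column space has dimension equal to the rank: 4.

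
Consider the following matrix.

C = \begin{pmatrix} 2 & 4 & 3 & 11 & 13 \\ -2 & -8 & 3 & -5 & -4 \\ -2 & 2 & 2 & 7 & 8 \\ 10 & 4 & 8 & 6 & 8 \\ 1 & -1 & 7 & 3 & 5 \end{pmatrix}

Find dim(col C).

Row reduce to echelon form.
R2 ← R2 + R1: [0, -4, 6, 6, 9]
R3 ← R3 + R1: [0, 6, 5, 18, 21]
R4 ← R4 − (5)·R1: [0, -16, -7, -49, -57]
R5 ← R5 − (1/2)·R1: [0, -3, 11/2, -5/2, -3/2]
R3 ← R3 + (3/2)·R2: [0, 0, 14, 27, 69/2]
R4 ← R4 − (4)·R2: [0, 0, -31, -73, -93]
R5 ← R5 − (3/4)·R2: [0, 0, 1, -7, -33/4]
R4 ← R4 + (31/14)·R3: [0, 0, 0, -185/14, -465/28]
R5 ← R5 − (1/14)·R3: [0, 0, 0, -125/14, -75/7]
R5 ← R5 − (25/37)·R4: [0, 0, 0, 0, 75/148]
Echelon form has 5 nonzero rows, so rank(C) = 5.
The column space has dimension equal to the rank: 5.

5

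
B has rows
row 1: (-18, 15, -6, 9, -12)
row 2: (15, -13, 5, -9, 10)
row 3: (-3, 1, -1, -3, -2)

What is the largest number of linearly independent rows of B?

2

Row reduce to echelon form.
R2 ← R2 + (5/6)·R1: [0, -1/2, 0, -3/2, 0]
R3 ← R3 − (1/6)·R1: [0, -3/2, 0, -9/2, 0]
R3 ← R3 − (3)·R2: [0, 0, 0, 0, 0]
Echelon form has 2 nonzero rows, so rank(B) = 2.
The rank gives the maximum number of linearly independent rows: 2.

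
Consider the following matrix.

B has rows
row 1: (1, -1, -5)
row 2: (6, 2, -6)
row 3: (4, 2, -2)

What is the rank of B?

Row reduce to echelon form.
R2 ← R2 − (6)·R1: [0, 8, 24]
R3 ← R3 − (4)·R1: [0, 6, 18]
R3 ← R3 − (3/4)·R2: [0, 0, 0]
Echelon form has 2 nonzero rows, so rank(B) = 2.

2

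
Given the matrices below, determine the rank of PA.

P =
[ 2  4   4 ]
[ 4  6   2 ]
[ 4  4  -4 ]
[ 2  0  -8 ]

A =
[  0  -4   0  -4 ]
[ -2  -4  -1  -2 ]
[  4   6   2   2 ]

First compute PA:
[[  8,   0,   4,  -8],
 [ -4, -28,  -2, -24],
 [-24, -56, -12, -32],
 [-32, -56, -16, -24]]
Now row reduce the product.
R2 ← R2 + (1/2)·R1: [0, -28, 0, -28]
R3 ← R3 + (3)·R1: [0, -56, 0, -56]
R4 ← R4 + (4)·R1: [0, -56, 0, -56]
R3 ← R3 − (2)·R2: [0, 0, 0, 0]
R4 ← R4 − (2)·R2: [0, 0, 0, 0]
2 nonzero rows, so rank(PA) = 2.

2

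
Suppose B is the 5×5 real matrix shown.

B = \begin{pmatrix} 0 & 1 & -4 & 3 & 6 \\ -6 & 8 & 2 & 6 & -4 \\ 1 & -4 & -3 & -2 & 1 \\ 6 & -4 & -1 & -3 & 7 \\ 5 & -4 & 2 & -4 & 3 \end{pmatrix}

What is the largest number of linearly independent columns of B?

Row reduce to echelon form.
Swap R1 ↔ R2
R3 ← R3 + (1/6)·R1: [0, -8/3, -8/3, -1, 1/3]
R4 ← R4 + R1: [0, 4, 1, 3, 3]
R5 ← R5 + (5/6)·R1: [0, 8/3, 11/3, 1, -1/3]
R3 ← R3 + (8/3)·R2: [0, 0, -40/3, 7, 49/3]
R4 ← R4 − (4)·R2: [0, 0, 17, -9, -21]
R5 ← R5 − (8/3)·R2: [0, 0, 43/3, -7, -49/3]
R4 ← R4 + (51/40)·R3: [0, 0, 0, -3/40, -7/40]
R5 ← R5 + (43/40)·R3: [0, 0, 0, 21/40, 49/40]
R5 ← R5 + (7)·R4: [0, 0, 0, 0, 0]
Echelon form has 4 nonzero rows, so rank(B) = 4.
The rank gives the maximum number of linearly independent columns: 4.

4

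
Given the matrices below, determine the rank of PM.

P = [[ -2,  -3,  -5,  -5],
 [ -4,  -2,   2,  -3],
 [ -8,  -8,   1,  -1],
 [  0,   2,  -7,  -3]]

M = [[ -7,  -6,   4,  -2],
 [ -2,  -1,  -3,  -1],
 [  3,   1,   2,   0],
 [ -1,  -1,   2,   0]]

3

First compute PM:
[[ 10,  15, -19,   7],
 [ 41,  31, -12,  10],
 [ 76,  58,  -8,  24],
 [-22,  -6, -26,  -2]]
Now row reduce the product.
R2 ← R2 − (41/10)·R1: [0, -61/2, 659/10, -187/10]
R3 ← R3 − (38/5)·R1: [0, -56, 682/5, -146/5]
R4 ← R4 + (11/5)·R1: [0, 27, -339/5, 67/5]
R3 ← R3 − (112/61)·R2: [0, 0, 4698/305, 1566/305]
R4 ← R4 + (54/61)·R2: [0, 0, -2886/305, -962/305]
R4 ← R4 + (481/783)·R3: [0, 0, 0, 0]
3 nonzero rows, so rank(PM) = 3.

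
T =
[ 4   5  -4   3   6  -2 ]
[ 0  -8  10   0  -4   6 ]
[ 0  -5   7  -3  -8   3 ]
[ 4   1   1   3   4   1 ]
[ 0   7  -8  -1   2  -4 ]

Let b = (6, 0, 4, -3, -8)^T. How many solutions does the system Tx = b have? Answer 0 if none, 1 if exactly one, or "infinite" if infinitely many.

0

Row reduce the augmented matrix [T | b].
R4 ← R4 − R1: [0, -4, 5, 0, -2, 3, -9]
R3 ← R3 − (5/8)·R2: [0, 0, 3/4, -3, -11/2, -3/4, 4]
R4 ← R4 − (1/2)·R2: [0, 0, 0, 0, 0, 0, -9]
R5 ← R5 + (7/8)·R2: [0, 0, 3/4, -1, -3/2, 5/4, -8]
R5 ← R5 − R3: [0, 0, 0, 2, 4, 2, -12]
Swap R4 ↔ R5
The echelon form has 5 nonzero rows; the last pivot sits in the augmented column, so rank(T) = 4 but rank([T|b]) = 5.
Since the ranks differ, the system is inconsistent.
It has no solutions.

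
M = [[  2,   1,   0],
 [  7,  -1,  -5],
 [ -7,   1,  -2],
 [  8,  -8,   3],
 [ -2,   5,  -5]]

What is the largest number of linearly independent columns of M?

Row reduce to echelon form.
R2 ← R2 − (7/2)·R1: [0, -9/2, -5]
R3 ← R3 + (7/2)·R1: [0, 9/2, -2]
R4 ← R4 − (4)·R1: [0, -12, 3]
R5 ← R5 + R1: [0, 6, -5]
R3 ← R3 + R2: [0, 0, -7]
R4 ← R4 − (8/3)·R2: [0, 0, 49/3]
R5 ← R5 + (4/3)·R2: [0, 0, -35/3]
R4 ← R4 + (7/3)·R3: [0, 0, 0]
R5 ← R5 − (5/3)·R3: [0, 0, 0]
Echelon form has 3 nonzero rows, so rank(M) = 3.
The rank gives the maximum number of linearly independent columns: 3.

3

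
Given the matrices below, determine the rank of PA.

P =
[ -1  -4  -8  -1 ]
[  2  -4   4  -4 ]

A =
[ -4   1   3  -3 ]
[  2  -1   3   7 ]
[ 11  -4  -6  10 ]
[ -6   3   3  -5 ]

First compute PA:
[[-86,  32,  30, -100],
 [ 52, -22, -42,  26]]
Now row reduce the product.
R2 ← R2 + (26/43)·R1: [0, -114/43, -1026/43, -1482/43]
2 nonzero rows, so rank(PA) = 2.

2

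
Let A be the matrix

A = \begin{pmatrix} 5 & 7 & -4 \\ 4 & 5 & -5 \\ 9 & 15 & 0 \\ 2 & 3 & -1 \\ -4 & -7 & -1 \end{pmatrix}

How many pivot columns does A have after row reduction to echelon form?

2

Row reduce to echelon form.
R2 ← R2 − (4/5)·R1: [0, -3/5, -9/5]
R3 ← R3 − (9/5)·R1: [0, 12/5, 36/5]
R4 ← R4 − (2/5)·R1: [0, 1/5, 3/5]
R5 ← R5 + (4/5)·R1: [0, -7/5, -21/5]
R3 ← R3 + (4)·R2: [0, 0, 0]
R4 ← R4 + (1/3)·R2: [0, 0, 0]
R5 ← R5 − (7/3)·R2: [0, 0, 0]
Echelon form has 2 nonzero rows, so rank(A) = 2.
Each nonzero row contributes one pivot column: 2 pivot columns.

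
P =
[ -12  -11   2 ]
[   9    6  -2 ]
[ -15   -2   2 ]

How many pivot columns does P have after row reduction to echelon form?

3

Row reduce to echelon form.
R2 ← R2 + (3/4)·R1: [0, -9/4, -1/2]
R3 ← R3 − (5/4)·R1: [0, 47/4, -1/2]
R3 ← R3 + (47/9)·R2: [0, 0, -28/9]
Echelon form has 3 nonzero rows, so rank(P) = 3.
Each nonzero row contributes one pivot column: 3 pivot columns.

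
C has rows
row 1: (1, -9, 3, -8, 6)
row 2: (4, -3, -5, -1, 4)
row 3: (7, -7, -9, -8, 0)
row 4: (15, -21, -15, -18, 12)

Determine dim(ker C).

Row reduce to echelon form.
R2 ← R2 − (4)·R1: [0, 33, -17, 31, -20]
R3 ← R3 − (7)·R1: [0, 56, -30, 48, -42]
R4 ← R4 − (15)·R1: [0, 114, -60, 102, -78]
R3 ← R3 − (56/33)·R2: [0, 0, -38/33, -152/33, -266/33]
R4 ← R4 − (38/11)·R2: [0, 0, -14/11, -56/11, -98/11]
R4 ← R4 − (21/19)·R3: [0, 0, 0, 0, 0]
3 nonzero rows, so rank(C) = 3.
C has 5 columns; by rank–nullity, nullity = 5 − 3 = 2.

2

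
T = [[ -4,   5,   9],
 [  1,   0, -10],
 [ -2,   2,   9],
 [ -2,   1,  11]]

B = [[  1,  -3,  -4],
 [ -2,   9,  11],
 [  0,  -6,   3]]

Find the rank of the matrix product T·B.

First compute TB:
[[-14,   3,  98],
 [  1,  57, -34],
 [ -6, -30,  57],
 [ -4, -51,  52]]
Now row reduce the product.
R2 ← R2 + (1/14)·R1: [0, 801/14, -27]
R3 ← R3 − (3/7)·R1: [0, -219/7, 15]
R4 ← R4 − (2/7)·R1: [0, -363/7, 24]
R3 ← R3 + (146/267)·R2: [0, 0, 21/89]
R4 ← R4 + (242/267)·R2: [0, 0, -42/89]
R4 ← R4 + (2)·R3: [0, 0, 0]
3 nonzero rows, so rank(TB) = 3.

3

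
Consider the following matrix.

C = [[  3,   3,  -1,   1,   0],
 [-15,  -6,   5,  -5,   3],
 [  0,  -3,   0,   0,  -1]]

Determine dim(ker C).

Row reduce to echelon form.
R2 ← R2 + (5)·R1: [0, 9, 0, 0, 3]
R3 ← R3 + (1/3)·R2: [0, 0, 0, 0, 0]
2 nonzero rows, so rank(C) = 2.
C has 5 columns; by rank–nullity, nullity = 5 − 2 = 3.

3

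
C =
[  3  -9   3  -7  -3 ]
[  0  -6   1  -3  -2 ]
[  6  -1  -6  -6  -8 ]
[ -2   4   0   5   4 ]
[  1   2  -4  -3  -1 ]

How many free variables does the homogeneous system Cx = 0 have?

0

Row reduce to echelon form.
R3 ← R3 − (2)·R1: [0, 17, -12, 8, -2]
R4 ← R4 + (2/3)·R1: [0, -2, 2, 1/3, 2]
R5 ← R5 − (1/3)·R1: [0, 5, -5, -2/3, 0]
R3 ← R3 + (17/6)·R2: [0, 0, -55/6, -1/2, -23/3]
R4 ← R4 − (1/3)·R2: [0, 0, 5/3, 4/3, 8/3]
R5 ← R5 + (5/6)·R2: [0, 0, -25/6, -19/6, -5/3]
R4 ← R4 + (2/11)·R3: [0, 0, 0, 41/33, 14/11]
R5 ← R5 − (5/11)·R3: [0, 0, 0, -97/33, 20/11]
R5 ← R5 + (97/41)·R4: [0, 0, 0, 0, 198/41]
5 nonzero rows, so rank(C) = 5.
C has 5 columns; by rank–nullity, nullity = 5 − 5 = 0.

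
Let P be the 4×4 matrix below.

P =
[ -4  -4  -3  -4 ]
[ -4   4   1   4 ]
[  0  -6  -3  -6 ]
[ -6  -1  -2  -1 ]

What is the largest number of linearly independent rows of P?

2

Row reduce to echelon form.
R2 ← R2 − R1: [0, 8, 4, 8]
R4 ← R4 − (3/2)·R1: [0, 5, 5/2, 5]
R3 ← R3 + (3/4)·R2: [0, 0, 0, 0]
R4 ← R4 − (5/8)·R2: [0, 0, 0, 0]
Echelon form has 2 nonzero rows, so rank(P) = 2.
The rank gives the maximum number of linearly independent rows: 2.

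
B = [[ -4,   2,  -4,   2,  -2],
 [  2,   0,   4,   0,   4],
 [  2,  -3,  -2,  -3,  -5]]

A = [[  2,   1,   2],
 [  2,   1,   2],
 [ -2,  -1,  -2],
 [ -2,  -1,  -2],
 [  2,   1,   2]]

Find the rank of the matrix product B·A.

1

First compute BA:
[[ -4,  -2,  -4],
 [  4,   2,   4],
 [ -2,  -1,  -2]]
Now row reduce the product.
R2 ← R2 + R1: [0, 0, 0]
R3 ← R3 − (1/2)·R1: [0, 0, 0]
1 nonzero row, so rank(BA) = 1.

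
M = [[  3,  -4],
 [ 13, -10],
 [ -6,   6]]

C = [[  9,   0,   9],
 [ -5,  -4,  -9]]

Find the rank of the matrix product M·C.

First compute MC:
[[ 47,  16,  63],
 [167,  40, 207],
 [-84, -24, -108]]
Now row reduce the product.
R2 ← R2 − (167/47)·R1: [0, -792/47, -792/47]
R3 ← R3 + (84/47)·R1: [0, 216/47, 216/47]
R3 ← R3 + (3/11)·R2: [0, 0, 0]
2 nonzero rows, so rank(MC) = 2.

2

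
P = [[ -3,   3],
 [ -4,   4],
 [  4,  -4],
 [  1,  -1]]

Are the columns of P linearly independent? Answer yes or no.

no

Row reduce P to echelon form.
R2 ← R2 − (4/3)·R1: [0, 0]
R3 ← R3 + (4/3)·R1: [0, 0]
R4 ← R4 + (1/3)·R1: [0, 0]
1 pivot among 2 columns.
Only 1 < 2 pivot columns, so the columns are linearly dependent.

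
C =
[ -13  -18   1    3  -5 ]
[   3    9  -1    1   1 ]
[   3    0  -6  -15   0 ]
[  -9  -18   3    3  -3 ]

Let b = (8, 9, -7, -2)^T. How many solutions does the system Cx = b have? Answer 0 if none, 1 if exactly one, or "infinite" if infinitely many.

Row reduce the augmented matrix [C | b].
R2 ← R2 + (3/13)·R1: [0, 63/13, -10/13, 22/13, -2/13, 141/13]
R3 ← R3 + (3/13)·R1: [0, -54/13, -75/13, -186/13, -15/13, -67/13]
R4 ← R4 − (9/13)·R1: [0, -72/13, 30/13, 12/13, 6/13, -98/13]
R3 ← R3 + (6/7)·R2: [0, 0, -45/7, -90/7, -9/7, 29/7]
R4 ← R4 + (8/7)·R2: [0, 0, 10/7, 20/7, 2/7, 34/7]
R4 ← R4 + (2/9)·R3: [0, 0, 0, 0, 0, 52/9]
The echelon form has 4 nonzero rows; the last pivot sits in the augmented column, so rank(C) = 3 but rank([C|b]) = 4.
Since the ranks differ, the system is inconsistent.
It has no solutions.

0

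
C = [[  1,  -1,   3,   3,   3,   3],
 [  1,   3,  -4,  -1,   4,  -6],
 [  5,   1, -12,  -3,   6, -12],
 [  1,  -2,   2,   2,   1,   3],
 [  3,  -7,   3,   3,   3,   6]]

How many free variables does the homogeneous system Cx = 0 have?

2

Row reduce to echelon form.
R2 ← R2 − R1: [0, 4, -7, -4, 1, -9]
R3 ← R3 − (5)·R1: [0, 6, -27, -18, -9, -27]
R4 ← R4 − R1: [0, -1, -1, -1, -2, 0]
R5 ← R5 − (3)·R1: [0, -4, -6, -6, -6, -3]
R3 ← R3 − (3/2)·R2: [0, 0, -33/2, -12, -21/2, -27/2]
R4 ← R4 + (1/4)·R2: [0, 0, -11/4, -2, -7/4, -9/4]
R5 ← R5 + R2: [0, 0, -13, -10, -5, -12]
R4 ← R4 − (1/6)·R3: [0, 0, 0, 0, 0, 0]
R5 ← R5 − (26/33)·R3: [0, 0, 0, -6/11, 36/11, -15/11]
Swap R4 ↔ R5
4 nonzero rows, so rank(C) = 4.
C has 6 columns; by rank–nullity, nullity = 6 − 4 = 2.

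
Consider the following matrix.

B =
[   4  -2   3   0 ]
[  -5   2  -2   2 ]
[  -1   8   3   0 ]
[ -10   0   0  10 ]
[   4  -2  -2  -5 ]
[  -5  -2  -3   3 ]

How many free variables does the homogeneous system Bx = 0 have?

Row reduce to echelon form.
R2 ← R2 + (5/4)·R1: [0, -1/2, 7/4, 2]
R3 ← R3 + (1/4)·R1: [0, 15/2, 15/4, 0]
R4 ← R4 + (5/2)·R1: [0, -5, 15/2, 10]
R5 ← R5 − R1: [0, 0, -5, -5]
R6 ← R6 + (5/4)·R1: [0, -9/2, 3/4, 3]
R3 ← R3 + (15)·R2: [0, 0, 30, 30]
R4 ← R4 − (10)·R2: [0, 0, -10, -10]
R6 ← R6 − (9)·R2: [0, 0, -15, -15]
R4 ← R4 + (1/3)·R3: [0, 0, 0, 0]
R5 ← R5 + (1/6)·R3: [0, 0, 0, 0]
R6 ← R6 + (1/2)·R3: [0, 0, 0, 0]
3 nonzero rows, so rank(B) = 3.
B has 4 columns; by rank–nullity, nullity = 4 − 3 = 1.

1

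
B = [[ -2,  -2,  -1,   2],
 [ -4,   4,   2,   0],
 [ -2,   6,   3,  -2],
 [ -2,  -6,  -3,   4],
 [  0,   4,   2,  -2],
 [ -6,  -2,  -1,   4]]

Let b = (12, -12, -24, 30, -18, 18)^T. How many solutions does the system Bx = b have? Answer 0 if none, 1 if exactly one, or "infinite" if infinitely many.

Row reduce the augmented matrix [B | b].
R2 ← R2 − (2)·R1: [0, 8, 4, -4, -36]
R3 ← R3 − R1: [0, 8, 4, -4, -36]
R4 ← R4 − R1: [0, -4, -2, 2, 18]
R6 ← R6 − (3)·R1: [0, 4, 2, -2, -18]
R3 ← R3 − R2: [0, 0, 0, 0, 0]
R4 ← R4 + (1/2)·R2: [0, 0, 0, 0, 0]
R5 ← R5 − (1/2)·R2: [0, 0, 0, 0, 0]
R6 ← R6 − (1/2)·R2: [0, 0, 0, 0, 0]
The echelon form has 2 nonzero rows, and every pivot lies in the first 4 columns, so rank(B) = rank([B|b]) = 2.
The system is consistent.
rank = 2 < 4 unknowns, so there are infinitely many solutions.

infinite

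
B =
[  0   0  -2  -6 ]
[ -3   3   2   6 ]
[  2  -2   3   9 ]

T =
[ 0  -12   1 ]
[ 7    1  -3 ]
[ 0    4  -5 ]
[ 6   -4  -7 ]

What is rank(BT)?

2

First compute BT:
[[-36,  16,  52],
 [ 57,  23, -64],
 [ 40, -50, -70]]
Now row reduce the product.
R2 ← R2 + (19/12)·R1: [0, 145/3, 55/3]
R3 ← R3 + (10/9)·R1: [0, -290/9, -110/9]
R3 ← R3 + (2/3)·R2: [0, 0, 0]
2 nonzero rows, so rank(BT) = 2.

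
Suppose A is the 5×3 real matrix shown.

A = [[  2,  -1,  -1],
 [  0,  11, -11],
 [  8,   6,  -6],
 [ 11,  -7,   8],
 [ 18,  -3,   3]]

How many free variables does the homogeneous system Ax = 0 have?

0

Row reduce to echelon form.
R3 ← R3 − (4)·R1: [0, 10, -2]
R4 ← R4 − (11/2)·R1: [0, -3/2, 27/2]
R5 ← R5 − (9)·R1: [0, 6, 12]
R3 ← R3 − (10/11)·R2: [0, 0, 8]
R4 ← R4 + (3/22)·R2: [0, 0, 12]
R5 ← R5 − (6/11)·R2: [0, 0, 18]
R4 ← R4 − (3/2)·R3: [0, 0, 0]
R5 ← R5 − (9/4)·R3: [0, 0, 0]
3 nonzero rows, so rank(A) = 3.
A has 3 columns; by rank–nullity, nullity = 3 − 3 = 0.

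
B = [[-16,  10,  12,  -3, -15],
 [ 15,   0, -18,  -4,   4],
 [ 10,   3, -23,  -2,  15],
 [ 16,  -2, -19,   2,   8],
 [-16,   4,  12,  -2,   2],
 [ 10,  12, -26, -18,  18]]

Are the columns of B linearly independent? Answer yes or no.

yes

Row reduce B to echelon form.
R2 ← R2 + (15/16)·R1: [0, 75/8, -27/4, -109/16, -161/16]
R3 ← R3 + (5/8)·R1: [0, 37/4, -31/2, -31/8, 45/8]
R4 ← R4 + R1: [0, 8, -7, -1, -7]
R5 ← R5 − R1: [0, -6, 0, 1, 17]
R6 ← R6 + (5/8)·R1: [0, 73/4, -37/2, -159/8, 69/8]
R3 ← R3 − (74/75)·R2: [0, 0, -221/25, 427/150, 2333/150]
R4 ← R4 − (64/75)·R2: [0, 0, -31/25, 361/75, 119/75]
R5 ← R5 + (16/25)·R2: [0, 0, -108/25, -84/25, 264/25]
R6 ← R6 − (146/75)·R2: [0, 0, -134/25, -496/75, 2116/75]
R4 ← R4 − (31/221)·R3: [0, 0, 0, 1951/442, -263/442]
R5 ← R5 − (108/221)·R3: [0, 0, 0, -1050/221, 654/221]
R6 ← R6 − (134/221)·R3: [0, 0, 0, -1843/221, 4151/221]
R5 ← R5 + (2100/1951)·R4: [0, 0, 0, 0, 4524/1951]
R6 ← R6 + (3686/1951)·R4: [0, 0, 0, 0, 34452/1951]
R6 ← R6 − (99/13)·R5: [0, 0, 0, 0, 0]
5 pivots among 5 columns.
Every column is a pivot column, so the columns are linearly independent.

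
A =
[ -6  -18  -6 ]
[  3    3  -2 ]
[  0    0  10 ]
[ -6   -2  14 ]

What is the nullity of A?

Row reduce to echelon form.
R2 ← R2 + (1/2)·R1: [0, -6, -5]
R4 ← R4 − R1: [0, 16, 20]
R4 ← R4 + (8/3)·R2: [0, 0, 20/3]
R4 ← R4 − (2/3)·R3: [0, 0, 0]
3 nonzero rows, so rank(A) = 3.
A has 3 columns; by rank–nullity, nullity = 3 − 3 = 0.

0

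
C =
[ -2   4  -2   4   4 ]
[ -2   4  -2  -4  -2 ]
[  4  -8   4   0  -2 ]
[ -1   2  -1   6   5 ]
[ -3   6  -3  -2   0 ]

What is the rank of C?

2

Row reduce to echelon form.
R2 ← R2 − R1: [0, 0, 0, -8, -6]
R3 ← R3 + (2)·R1: [0, 0, 0, 8, 6]
R4 ← R4 − (1/2)·R1: [0, 0, 0, 4, 3]
R5 ← R5 − (3/2)·R1: [0, 0, 0, -8, -6]
R3 ← R3 + R2: [0, 0, 0, 0, 0]
R4 ← R4 + (1/2)·R2: [0, 0, 0, 0, 0]
R5 ← R5 − R2: [0, 0, 0, 0, 0]
Echelon form has 2 nonzero rows, so rank(C) = 2.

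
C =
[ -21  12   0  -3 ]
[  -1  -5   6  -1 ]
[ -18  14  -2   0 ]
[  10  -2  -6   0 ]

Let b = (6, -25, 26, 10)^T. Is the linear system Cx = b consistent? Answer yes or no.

Row reduce the augmented matrix [C | b].
R2 ← R2 − (1/21)·R1: [0, -39/7, 6, -6/7, -177/7]
R3 ← R3 − (6/7)·R1: [0, 26/7, -2, 18/7, 146/7]
R4 ← R4 + (10/21)·R1: [0, 26/7, -6, -10/7, 90/7]
R3 ← R3 + (2/3)·R2: [0, 0, 2, 2, 4]
R4 ← R4 + (2/3)·R2: [0, 0, -2, -2, -4]
R4 ← R4 + R3: [0, 0, 0, 0, 0]
The echelon form has 3 nonzero rows, and every pivot lies in the first 4 columns, so rank(C) = rank([C|b]) = 3.
The system is consistent.

yes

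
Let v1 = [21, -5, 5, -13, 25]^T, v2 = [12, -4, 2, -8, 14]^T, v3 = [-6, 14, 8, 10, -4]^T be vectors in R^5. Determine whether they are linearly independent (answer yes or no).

no

Form the matrix with these vectors as rows and row reduce.
R2 ← R2 − (4/7)·R1: [0, -8/7, -6/7, -4/7, -2/7]
R3 ← R3 + (2/7)·R1: [0, 88/7, 66/7, 44/7, 22/7]
R3 ← R3 + (11)·R2: [0, 0, 0, 0, 0]
2 nonzero rows, so the 3 vectors span a space of dimension 2.
Since 2 < 3, the vectors are linearly dependent.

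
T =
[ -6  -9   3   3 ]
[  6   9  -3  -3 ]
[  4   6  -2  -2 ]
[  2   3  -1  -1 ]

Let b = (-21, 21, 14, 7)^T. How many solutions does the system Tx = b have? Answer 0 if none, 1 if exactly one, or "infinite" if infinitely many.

infinite

Row reduce the augmented matrix [T | b].
R2 ← R2 + R1: [0, 0, 0, 0, 0]
R3 ← R3 + (2/3)·R1: [0, 0, 0, 0, 0]
R4 ← R4 + (1/3)·R1: [0, 0, 0, 0, 0]
The echelon form has 1 nonzero rows, and every pivot lies in the first 4 columns, so rank(T) = rank([T|b]) = 1.
The system is consistent.
rank = 1 < 4 unknowns, so there are infinitely many solutions.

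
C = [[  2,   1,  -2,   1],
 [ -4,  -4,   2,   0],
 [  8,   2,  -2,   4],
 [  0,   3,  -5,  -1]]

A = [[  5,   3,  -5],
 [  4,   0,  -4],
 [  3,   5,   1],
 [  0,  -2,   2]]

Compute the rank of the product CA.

3

First compute CA:
[[  8,  -6, -14],
 [-30,  -2,  38],
 [ 42,   6, -42],
 [ -3, -23, -19]]
Now row reduce the product.
R2 ← R2 + (15/4)·R1: [0, -49/2, -29/2]
R3 ← R3 − (21/4)·R1: [0, 75/2, 63/2]
R4 ← R4 + (3/8)·R1: [0, -101/4, -97/4]
R3 ← R3 + (75/49)·R2: [0, 0, 456/49]
R4 ← R4 − (101/98)·R2: [0, 0, -456/49]
R4 ← R4 + R3: [0, 0, 0]
3 nonzero rows, so rank(CA) = 3.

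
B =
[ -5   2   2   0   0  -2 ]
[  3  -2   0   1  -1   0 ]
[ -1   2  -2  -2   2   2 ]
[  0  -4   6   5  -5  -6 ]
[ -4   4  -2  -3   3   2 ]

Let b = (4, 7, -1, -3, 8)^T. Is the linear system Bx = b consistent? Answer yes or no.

no

Row reduce the augmented matrix [B | b].
R2 ← R2 + (3/5)·R1: [0, -4/5, 6/5, 1, -1, -6/5, 47/5]
R3 ← R3 − (1/5)·R1: [0, 8/5, -12/5, -2, 2, 12/5, -9/5]
R5 ← R5 − (4/5)·R1: [0, 12/5, -18/5, -3, 3, 18/5, 24/5]
R3 ← R3 + (2)·R2: [0, 0, 0, 0, 0, 0, 17]
R4 ← R4 − (5)·R2: [0, 0, 0, 0, 0, 0, -50]
R5 ← R5 + (3)·R2: [0, 0, 0, 0, 0, 0, 33]
R4 ← R4 + (50/17)·R3: [0, 0, 0, 0, 0, 0, 0]
R5 ← R5 − (33/17)·R3: [0, 0, 0, 0, 0, 0, 0]
The echelon form has 3 nonzero rows; the last pivot sits in the augmented column, so rank(B) = 2 but rank([B|b]) = 3.
Since the ranks differ, the system is inconsistent.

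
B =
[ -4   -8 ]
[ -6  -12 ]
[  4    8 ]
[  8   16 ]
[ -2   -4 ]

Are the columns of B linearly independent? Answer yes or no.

Row reduce B to echelon form.
R2 ← R2 − (3/2)·R1: [0, 0]
R3 ← R3 + R1: [0, 0]
R4 ← R4 + (2)·R1: [0, 0]
R5 ← R5 − (1/2)·R1: [0, 0]
1 pivot among 2 columns.
Only 1 < 2 pivot columns, so the columns are linearly dependent.

no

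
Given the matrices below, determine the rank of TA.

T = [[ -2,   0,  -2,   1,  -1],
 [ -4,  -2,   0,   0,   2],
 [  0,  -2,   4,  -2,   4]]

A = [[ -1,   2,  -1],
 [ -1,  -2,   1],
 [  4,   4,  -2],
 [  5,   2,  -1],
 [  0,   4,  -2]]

First compute TA:
[[ -1, -14,   7],
 [  6,   4,  -2],
 [  8,  32, -16]]
Now row reduce the product.
R2 ← R2 + (6)·R1: [0, -80, 40]
R3 ← R3 + (8)·R1: [0, -80, 40]
R3 ← R3 − R2: [0, 0, 0]
2 nonzero rows, so rank(TA) = 2.

2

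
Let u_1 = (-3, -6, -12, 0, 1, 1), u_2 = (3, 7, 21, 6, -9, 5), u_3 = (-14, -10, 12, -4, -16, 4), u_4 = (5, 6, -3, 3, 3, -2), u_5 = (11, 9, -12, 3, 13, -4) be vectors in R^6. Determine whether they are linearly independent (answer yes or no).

Form the matrix with these vectors as rows and row reduce.
R2 ← R2 + R1: [0, 1, 9, 6, -8, 6]
R3 ← R3 − (14/3)·R1: [0, 18, 68, -4, -62/3, -2/3]
R4 ← R4 + (5/3)·R1: [0, -4, -23, 3, 14/3, -1/3]
R5 ← R5 + (11/3)·R1: [0, -13, -56, 3, 50/3, -1/3]
R3 ← R3 − (18)·R2: [0, 0, -94, -112, 370/3, -326/3]
R4 ← R4 + (4)·R2: [0, 0, 13, 27, -82/3, 71/3]
R5 ← R5 + (13)·R2: [0, 0, 61, 81, -262/3, 233/3]
R4 ← R4 + (13/94)·R3: [0, 0, 0, 541/47, -483/47, 406/47]
R5 ← R5 + (61/94)·R3: [0, 0, 0, 391/47, -343/47, 336/47]
R5 ← R5 − (391/541)·R4: [0, 0, 0, 0, 70/541, 490/541]
5 nonzero rows, so the 5 vectors span a space of dimension 5.
Since 5 = 5, the vectors are linearly independent.

yes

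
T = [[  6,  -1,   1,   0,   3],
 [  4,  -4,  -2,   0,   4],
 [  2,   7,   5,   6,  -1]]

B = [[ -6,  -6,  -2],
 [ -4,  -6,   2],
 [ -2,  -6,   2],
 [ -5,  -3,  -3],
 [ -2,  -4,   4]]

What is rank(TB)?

First compute TB:
[[-40, -48,   0],
 [-12,  -4,  -4],
 [-78, -98,  -2]]
Now row reduce the product.
R2 ← R2 − (3/10)·R1: [0, 52/5, -4]
R3 ← R3 − (39/20)·R1: [0, -22/5, -2]
R3 ← R3 + (11/26)·R2: [0, 0, -48/13]
3 nonzero rows, so rank(TB) = 3.

3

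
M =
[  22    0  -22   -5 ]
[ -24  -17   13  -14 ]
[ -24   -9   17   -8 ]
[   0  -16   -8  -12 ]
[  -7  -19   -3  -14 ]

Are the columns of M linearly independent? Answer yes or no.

Row reduce M to echelon form.
R2 ← R2 + (12/11)·R1: [0, -17, -11, -214/11]
R3 ← R3 + (12/11)·R1: [0, -9, -7, -148/11]
R5 ← R5 + (7/22)·R1: [0, -19, -10, -343/22]
R3 ← R3 − (9/17)·R2: [0, 0, -20/17, -590/187]
R4 ← R4 − (16/17)·R2: [0, 0, 40/17, 1180/187]
R5 ← R5 − (19/17)·R2: [0, 0, 39/17, 2301/374]
R4 ← R4 + (2)·R3: [0, 0, 0, 0]
R5 ← R5 + (39/20)·R3: [0, 0, 0, 0]
3 pivots among 4 columns.
Only 3 < 4 pivot columns, so the columns are linearly dependent.

no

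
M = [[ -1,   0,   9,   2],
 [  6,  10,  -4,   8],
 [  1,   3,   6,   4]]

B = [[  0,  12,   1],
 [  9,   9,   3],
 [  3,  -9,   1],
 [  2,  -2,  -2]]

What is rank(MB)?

2

First compute MB:
[[ 31, -97,   4],
 [ 94, 182,  16],
 [ 53, -23,   8]]
Now row reduce the product.
R2 ← R2 − (94/31)·R1: [0, 14760/31, 120/31]
R3 ← R3 − (53/31)·R1: [0, 4428/31, 36/31]
R3 ← R3 − (3/10)·R2: [0, 0, 0]
2 nonzero rows, so rank(MB) = 2.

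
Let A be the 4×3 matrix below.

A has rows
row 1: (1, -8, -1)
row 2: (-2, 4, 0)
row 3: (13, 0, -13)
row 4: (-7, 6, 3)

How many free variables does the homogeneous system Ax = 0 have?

0

Row reduce to echelon form.
R2 ← R2 + (2)·R1: [0, -12, -2]
R3 ← R3 − (13)·R1: [0, 104, 0]
R4 ← R4 + (7)·R1: [0, -50, -4]
R3 ← R3 + (26/3)·R2: [0, 0, -52/3]
R4 ← R4 − (25/6)·R2: [0, 0, 13/3]
R4 ← R4 + (1/4)·R3: [0, 0, 0]
3 nonzero rows, so rank(A) = 3.
A has 3 columns; by rank–nullity, nullity = 3 − 3 = 0.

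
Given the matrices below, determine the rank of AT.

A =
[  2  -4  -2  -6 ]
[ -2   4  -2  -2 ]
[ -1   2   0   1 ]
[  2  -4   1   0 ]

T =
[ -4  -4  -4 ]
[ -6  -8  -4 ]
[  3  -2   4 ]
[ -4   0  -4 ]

First compute AT:
[[ 34,  28,  24],
 [-14, -20,  -8],
 [-12, -12,  -8],
 [ 19,  22,  12]]
Now row reduce the product.
R2 ← R2 + (7/17)·R1: [0, -144/17, 32/17]
R3 ← R3 + (6/17)·R1: [0, -36/17, 8/17]
R4 ← R4 − (19/34)·R1: [0, 108/17, -24/17]
R3 ← R3 − (1/4)·R2: [0, 0, 0]
R4 ← R4 + (3/4)·R2: [0, 0, 0]
2 nonzero rows, so rank(AT) = 2.

2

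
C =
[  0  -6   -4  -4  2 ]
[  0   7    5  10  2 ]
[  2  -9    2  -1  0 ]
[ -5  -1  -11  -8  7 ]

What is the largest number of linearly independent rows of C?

4

Row reduce to echelon form.
Swap R1 ↔ R3
R4 ← R4 + (5/2)·R1: [0, -47/2, -6, -21/2, 7]
R3 ← R3 + (6/7)·R2: [0, 0, 2/7, 32/7, 26/7]
R4 ← R4 + (47/14)·R2: [0, 0, 151/14, 323/14, 96/7]
R4 ← R4 − (151/4)·R3: [0, 0, 0, -299/2, -253/2]
Echelon form has 4 nonzero rows, so rank(C) = 4.
The rank gives the maximum number of linearly independent rows: 4.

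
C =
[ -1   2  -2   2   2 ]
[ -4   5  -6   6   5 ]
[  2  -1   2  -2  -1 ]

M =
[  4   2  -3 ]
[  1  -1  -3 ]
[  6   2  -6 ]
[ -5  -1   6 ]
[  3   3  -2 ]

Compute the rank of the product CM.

2

First compute CM:
[[-18,  -4,  17],
 [-62, -16,  59],
 [ 26,   8, -25]]
Now row reduce the product.
R2 ← R2 − (31/9)·R1: [0, -20/9, 4/9]
R3 ← R3 + (13/9)·R1: [0, 20/9, -4/9]
R3 ← R3 + R2: [0, 0, 0]
2 nonzero rows, so rank(CM) = 2.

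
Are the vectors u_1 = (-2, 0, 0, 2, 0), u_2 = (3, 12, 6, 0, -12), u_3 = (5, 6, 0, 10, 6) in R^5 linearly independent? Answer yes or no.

yes

Form the matrix with these vectors as rows and row reduce.
R2 ← R2 + (3/2)·R1: [0, 12, 6, 3, -12]
R3 ← R3 + (5/2)·R1: [0, 6, 0, 15, 6]
R3 ← R3 − (1/2)·R2: [0, 0, -3, 27/2, 12]
3 nonzero rows, so the 3 vectors span a space of dimension 3.
Since 3 = 3, the vectors are linearly independent.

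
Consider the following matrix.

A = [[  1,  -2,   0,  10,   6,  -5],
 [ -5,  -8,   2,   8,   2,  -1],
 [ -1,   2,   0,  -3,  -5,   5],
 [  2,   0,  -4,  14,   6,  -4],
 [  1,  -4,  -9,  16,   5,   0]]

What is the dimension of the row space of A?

5

Row reduce to echelon form.
R2 ← R2 + (5)·R1: [0, -18, 2, 58, 32, -26]
R3 ← R3 + R1: [0, 0, 0, 7, 1, 0]
R4 ← R4 − (2)·R1: [0, 4, -4, -6, -6, 6]
R5 ← R5 − R1: [0, -2, -9, 6, -1, 5]
R4 ← R4 + (2/9)·R2: [0, 0, -32/9, 62/9, 10/9, 2/9]
R5 ← R5 − (1/9)·R2: [0, 0, -83/9, -4/9, -41/9, 71/9]
Swap R3 ↔ R4
R5 ← R5 − (83/32)·R3: [0, 0, 0, -293/16, -119/16, 117/16]
R5 ← R5 + (293/112)·R4: [0, 0, 0, 0, -135/28, 117/16]
Echelon form has 5 nonzero rows, so rank(A) = 5.
The row space has dimension equal to the rank: 5.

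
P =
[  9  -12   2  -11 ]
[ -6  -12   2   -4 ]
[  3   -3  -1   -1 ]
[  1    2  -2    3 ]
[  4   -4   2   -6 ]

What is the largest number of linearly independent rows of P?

Row reduce to echelon form.
R2 ← R2 + (2/3)·R1: [0, -20, 10/3, -34/3]
R3 ← R3 − (1/3)·R1: [0, 1, -5/3, 8/3]
R4 ← R4 − (1/9)·R1: [0, 10/3, -20/9, 38/9]
R5 ← R5 − (4/9)·R1: [0, 4/3, 10/9, -10/9]
R3 ← R3 + (1/20)·R2: [0, 0, -3/2, 21/10]
R4 ← R4 + (1/6)·R2: [0, 0, -5/3, 7/3]
R5 ← R5 + (1/15)·R2: [0, 0, 4/3, -28/15]
R4 ← R4 − (10/9)·R3: [0, 0, 0, 0]
R5 ← R5 + (8/9)·R3: [0, 0, 0, 0]
Echelon form has 3 nonzero rows, so rank(P) = 3.
The rank gives the maximum number of linearly independent rows: 3.

3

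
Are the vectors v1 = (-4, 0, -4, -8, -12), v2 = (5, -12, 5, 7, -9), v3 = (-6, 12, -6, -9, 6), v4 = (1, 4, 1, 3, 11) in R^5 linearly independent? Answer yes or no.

Form the matrix with these vectors as rows and row reduce.
R2 ← R2 + (5/4)·R1: [0, -12, 0, -3, -24]
R3 ← R3 − (3/2)·R1: [0, 12, 0, 3, 24]
R4 ← R4 + (1/4)·R1: [0, 4, 0, 1, 8]
R3 ← R3 + R2: [0, 0, 0, 0, 0]
R4 ← R4 + (1/3)·R2: [0, 0, 0, 0, 0]
2 nonzero rows, so the 4 vectors span a space of dimension 2.
Since 2 < 4, the vectors are linearly dependent.

no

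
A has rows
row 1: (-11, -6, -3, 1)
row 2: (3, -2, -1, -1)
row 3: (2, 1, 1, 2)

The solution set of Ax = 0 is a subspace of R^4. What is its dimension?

1

Row reduce to echelon form.
R2 ← R2 + (3/11)·R1: [0, -40/11, -20/11, -8/11]
R3 ← R3 + (2/11)·R1: [0, -1/11, 5/11, 24/11]
R3 ← R3 − (1/40)·R2: [0, 0, 1/2, 11/5]
3 nonzero rows, so rank(A) = 3.
A has 4 columns; by rank–nullity, nullity = 4 − 3 = 1.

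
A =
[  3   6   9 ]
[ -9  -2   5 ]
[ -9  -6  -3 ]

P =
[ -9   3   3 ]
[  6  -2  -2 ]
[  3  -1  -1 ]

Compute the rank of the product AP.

First compute AP:
[[ 36, -12, -12],
 [ 84, -28, -28],
 [ 36, -12, -12]]
Now row reduce the product.
R2 ← R2 − (7/3)·R1: [0, 0, 0]
R3 ← R3 − R1: [0, 0, 0]
1 nonzero row, so rank(AP) = 1.

1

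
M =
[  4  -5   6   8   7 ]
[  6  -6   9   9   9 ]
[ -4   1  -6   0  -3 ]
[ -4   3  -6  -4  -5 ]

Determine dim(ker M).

3

Row reduce to echelon form.
R2 ← R2 − (3/2)·R1: [0, 3/2, 0, -3, -3/2]
R3 ← R3 + R1: [0, -4, 0, 8, 4]
R4 ← R4 + R1: [0, -2, 0, 4, 2]
R3 ← R3 + (8/3)·R2: [0, 0, 0, 0, 0]
R4 ← R4 + (4/3)·R2: [0, 0, 0, 0, 0]
2 nonzero rows, so rank(M) = 2.
M has 5 columns; by rank–nullity, nullity = 5 − 2 = 3.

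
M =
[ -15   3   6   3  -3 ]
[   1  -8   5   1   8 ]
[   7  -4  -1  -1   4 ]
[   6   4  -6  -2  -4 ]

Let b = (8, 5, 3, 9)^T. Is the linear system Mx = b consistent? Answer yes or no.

Row reduce the augmented matrix [M | b].
R2 ← R2 + (1/15)·R1: [0, -39/5, 27/5, 6/5, 39/5, 83/15]
R3 ← R3 + (7/15)·R1: [0, -13/5, 9/5, 2/5, 13/5, 101/15]
R4 ← R4 + (2/5)·R1: [0, 26/5, -18/5, -4/5, -26/5, 61/5]
R3 ← R3 − (1/3)·R2: [0, 0, 0, 0, 0, 44/9]
R4 ← R4 + (2/3)·R2: [0, 0, 0, 0, 0, 143/9]
R4 ← R4 − (13/4)·R3: [0, 0, 0, 0, 0, 0]
The echelon form has 3 nonzero rows; the last pivot sits in the augmented column, so rank(M) = 2 but rank([M|b]) = 3.
Since the ranks differ, the system is inconsistent.

no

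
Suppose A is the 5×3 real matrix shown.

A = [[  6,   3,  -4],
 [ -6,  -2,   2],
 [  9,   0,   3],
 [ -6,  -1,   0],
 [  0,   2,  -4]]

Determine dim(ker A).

1

Row reduce to echelon form.
R2 ← R2 + R1: [0, 1, -2]
R3 ← R3 − (3/2)·R1: [0, -9/2, 9]
R4 ← R4 + R1: [0, 2, -4]
R3 ← R3 + (9/2)·R2: [0, 0, 0]
R4 ← R4 − (2)·R2: [0, 0, 0]
R5 ← R5 − (2)·R2: [0, 0, 0]
2 nonzero rows, so rank(A) = 2.
A has 3 columns; by rank–nullity, nullity = 3 − 2 = 1.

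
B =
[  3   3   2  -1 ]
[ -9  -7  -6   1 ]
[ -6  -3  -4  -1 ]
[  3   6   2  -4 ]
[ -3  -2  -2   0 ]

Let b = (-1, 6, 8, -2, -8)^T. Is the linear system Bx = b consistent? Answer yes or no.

no

Row reduce the augmented matrix [B | b].
R2 ← R2 + (3)·R1: [0, 2, 0, -2, 3]
R3 ← R3 + (2)·R1: [0, 3, 0, -3, 6]
R4 ← R4 − R1: [0, 3, 0, -3, -1]
R5 ← R5 + R1: [0, 1, 0, -1, -9]
R3 ← R3 − (3/2)·R2: [0, 0, 0, 0, 3/2]
R4 ← R4 − (3/2)·R2: [0, 0, 0, 0, -11/2]
R5 ← R5 − (1/2)·R2: [0, 0, 0, 0, -21/2]
R4 ← R4 + (11/3)·R3: [0, 0, 0, 0, 0]
R5 ← R5 + (7)·R3: [0, 0, 0, 0, 0]
The echelon form has 3 nonzero rows; the last pivot sits in the augmented column, so rank(B) = 2 but rank([B|b]) = 3.
Since the ranks differ, the system is inconsistent.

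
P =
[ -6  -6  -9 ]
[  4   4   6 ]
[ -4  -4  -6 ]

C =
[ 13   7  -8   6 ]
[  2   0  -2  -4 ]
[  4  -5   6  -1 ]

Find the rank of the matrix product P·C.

First compute PC:
[[-126,   3,   6,  -3],
 [ 84,  -2,  -4,   2],
 [-84,   2,   4,  -2]]
Now row reduce the product.
R2 ← R2 + (2/3)·R1: [0, 0, 0, 0]
R3 ← R3 − (2/3)·R1: [0, 0, 0, 0]
1 nonzero row, so rank(PC) = 1.

1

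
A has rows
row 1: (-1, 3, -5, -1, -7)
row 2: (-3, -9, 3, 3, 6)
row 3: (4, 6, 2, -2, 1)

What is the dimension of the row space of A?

Row reduce to echelon form.
R2 ← R2 − (3)·R1: [0, -18, 18, 6, 27]
R3 ← R3 + (4)·R1: [0, 18, -18, -6, -27]
R3 ← R3 + R2: [0, 0, 0, 0, 0]
Echelon form has 2 nonzero rows, so rank(A) = 2.
The row space has dimension equal to the rank: 2.

2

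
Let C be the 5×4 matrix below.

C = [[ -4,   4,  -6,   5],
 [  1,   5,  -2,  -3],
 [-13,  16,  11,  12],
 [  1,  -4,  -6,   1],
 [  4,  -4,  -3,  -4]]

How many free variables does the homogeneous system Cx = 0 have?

0

Row reduce to echelon form.
R2 ← R2 + (1/4)·R1: [0, 6, -7/2, -7/4]
R3 ← R3 − (13/4)·R1: [0, 3, 61/2, -17/4]
R4 ← R4 + (1/4)·R1: [0, -3, -15/2, 9/4]
R5 ← R5 + R1: [0, 0, -9, 1]
R3 ← R3 − (1/2)·R2: [0, 0, 129/4, -27/8]
R4 ← R4 + (1/2)·R2: [0, 0, -37/4, 11/8]
R4 ← R4 + (37/129)·R3: [0, 0, 0, 35/86]
R5 ← R5 + (12/43)·R3: [0, 0, 0, 5/86]
R5 ← R5 − (1/7)·R4: [0, 0, 0, 0]
4 nonzero rows, so rank(C) = 4.
C has 4 columns; by rank–nullity, nullity = 4 − 4 = 0.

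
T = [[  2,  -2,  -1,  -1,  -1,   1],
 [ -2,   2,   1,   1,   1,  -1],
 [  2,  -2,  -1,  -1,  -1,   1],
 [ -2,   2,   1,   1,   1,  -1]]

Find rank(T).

1

Row reduce to echelon form.
R2 ← R2 + R1: [0, 0, 0, 0, 0, 0]
R3 ← R3 − R1: [0, 0, 0, 0, 0, 0]
R4 ← R4 + R1: [0, 0, 0, 0, 0, 0]
Echelon form has 1 nonzero row, so rank(T) = 1.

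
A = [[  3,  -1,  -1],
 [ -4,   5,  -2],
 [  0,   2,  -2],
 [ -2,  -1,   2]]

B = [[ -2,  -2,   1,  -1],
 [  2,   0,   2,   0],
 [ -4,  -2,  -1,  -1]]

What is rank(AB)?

First compute AB:
[[ -4,  -4,   2,  -2],
 [ 26,  12,   8,   6],
 [ 12,   4,   6,   2],
 [ -6,   0,  -6,   0]]
Now row reduce the product.
R2 ← R2 + (13/2)·R1: [0, -14, 21, -7]
R3 ← R3 + (3)·R1: [0, -8, 12, -4]
R4 ← R4 − (3/2)·R1: [0, 6, -9, 3]
R3 ← R3 − (4/7)·R2: [0, 0, 0, 0]
R4 ← R4 + (3/7)·R2: [0, 0, 0, 0]
2 nonzero rows, so rank(AB) = 2.

2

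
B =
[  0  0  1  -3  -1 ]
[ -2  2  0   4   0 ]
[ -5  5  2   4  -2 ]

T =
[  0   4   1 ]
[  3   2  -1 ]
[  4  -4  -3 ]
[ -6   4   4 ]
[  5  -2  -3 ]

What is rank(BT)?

2

First compute BT:
[[ 17, -14, -12],
 [-18,  12,  12],
 [-11,   2,   6]]
Now row reduce the product.
R2 ← R2 + (18/17)·R1: [0, -48/17, -12/17]
R3 ← R3 + (11/17)·R1: [0, -120/17, -30/17]
R3 ← R3 − (5/2)·R2: [0, 0, 0]
2 nonzero rows, so rank(BT) = 2.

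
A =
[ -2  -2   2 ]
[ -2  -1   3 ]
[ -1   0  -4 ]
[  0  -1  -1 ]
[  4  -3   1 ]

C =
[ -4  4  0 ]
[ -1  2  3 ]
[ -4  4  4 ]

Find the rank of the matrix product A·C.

First compute AC:
[[  2,  -4,   2],
 [ -3,   2,   9],
 [ 20, -20, -16],
 [  5,  -6,  -7],
 [-17,  14,  -5]]
Now row reduce the product.
R2 ← R2 + (3/2)·R1: [0, -4, 12]
R3 ← R3 − (10)·R1: [0, 20, -36]
R4 ← R4 − (5/2)·R1: [0, 4, -12]
R5 ← R5 + (17/2)·R1: [0, -20, 12]
R3 ← R3 + (5)·R2: [0, 0, 24]
R4 ← R4 + R2: [0, 0, 0]
R5 ← R5 − (5)·R2: [0, 0, -48]
R5 ← R5 + (2)·R3: [0, 0, 0]
3 nonzero rows, so rank(AC) = 3.

3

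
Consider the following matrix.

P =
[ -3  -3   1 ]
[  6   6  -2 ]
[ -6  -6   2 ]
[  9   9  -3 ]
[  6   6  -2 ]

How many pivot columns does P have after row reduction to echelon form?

1

Row reduce to echelon form.
R2 ← R2 + (2)·R1: [0, 0, 0]
R3 ← R3 − (2)·R1: [0, 0, 0]
R4 ← R4 + (3)·R1: [0, 0, 0]
R5 ← R5 + (2)·R1: [0, 0, 0]
Echelon form has 1 nonzero row, so rank(P) = 1.
Each nonzero row contributes one pivot column: 1 pivot columns.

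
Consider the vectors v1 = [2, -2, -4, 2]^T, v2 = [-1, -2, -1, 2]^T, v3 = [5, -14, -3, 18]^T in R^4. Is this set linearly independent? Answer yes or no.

yes

Form the matrix with these vectors as rows and row reduce.
R2 ← R2 + (1/2)·R1: [0, -3, -3, 3]
R3 ← R3 − (5/2)·R1: [0, -9, 7, 13]
R3 ← R3 − (3)·R2: [0, 0, 16, 4]
3 nonzero rows, so the 3 vectors span a space of dimension 3.
Since 3 = 3, the vectors are linearly independent.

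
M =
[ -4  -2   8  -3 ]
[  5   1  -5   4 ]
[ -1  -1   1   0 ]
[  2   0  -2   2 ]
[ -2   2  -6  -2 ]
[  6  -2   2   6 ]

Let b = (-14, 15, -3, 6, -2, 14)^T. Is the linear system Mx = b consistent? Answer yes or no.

yes

Row reduce the augmented matrix [M | b].
R2 ← R2 + (5/4)·R1: [0, -3/2, 5, 1/4, -5/2]
R3 ← R3 − (1/4)·R1: [0, -1/2, -1, 3/4, 1/2]
R4 ← R4 + (1/2)·R1: [0, -1, 2, 1/2, -1]
R5 ← R5 − (1/2)·R1: [0, 3, -10, -1/2, 5]
R6 ← R6 + (3/2)·R1: [0, -5, 14, 3/2, -7]
R3 ← R3 − (1/3)·R2: [0, 0, -8/3, 2/3, 4/3]
R4 ← R4 − (2/3)·R2: [0, 0, -4/3, 1/3, 2/3]
R5 ← R5 + (2)·R2: [0, 0, 0, 0, 0]
R6 ← R6 − (10/3)·R2: [0, 0, -8/3, 2/3, 4/3]
R4 ← R4 − (1/2)·R3: [0, 0, 0, 0, 0]
R6 ← R6 − R3: [0, 0, 0, 0, 0]
The echelon form has 3 nonzero rows, and every pivot lies in the first 4 columns, so rank(M) = rank([M|b]) = 3.
The system is consistent.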